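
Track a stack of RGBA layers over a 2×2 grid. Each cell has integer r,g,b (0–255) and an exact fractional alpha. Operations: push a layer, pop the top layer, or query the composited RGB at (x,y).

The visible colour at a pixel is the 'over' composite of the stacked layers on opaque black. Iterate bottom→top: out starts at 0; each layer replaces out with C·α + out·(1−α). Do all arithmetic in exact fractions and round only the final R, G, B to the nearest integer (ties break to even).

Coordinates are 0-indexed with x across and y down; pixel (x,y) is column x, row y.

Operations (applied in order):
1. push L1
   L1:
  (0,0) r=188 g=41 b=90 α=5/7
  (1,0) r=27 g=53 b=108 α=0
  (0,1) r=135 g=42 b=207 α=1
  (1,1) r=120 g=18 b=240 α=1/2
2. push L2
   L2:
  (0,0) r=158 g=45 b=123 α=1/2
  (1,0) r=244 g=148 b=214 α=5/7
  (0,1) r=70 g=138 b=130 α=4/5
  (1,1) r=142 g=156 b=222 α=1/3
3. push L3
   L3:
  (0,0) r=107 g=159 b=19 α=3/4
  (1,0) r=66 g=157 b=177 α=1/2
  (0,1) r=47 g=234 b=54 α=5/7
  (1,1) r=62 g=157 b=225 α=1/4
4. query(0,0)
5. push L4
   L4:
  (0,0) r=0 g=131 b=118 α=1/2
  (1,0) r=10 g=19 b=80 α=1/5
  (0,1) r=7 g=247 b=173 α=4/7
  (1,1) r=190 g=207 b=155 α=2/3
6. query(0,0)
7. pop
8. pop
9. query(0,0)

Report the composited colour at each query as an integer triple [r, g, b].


(0,0) stack=L1,L2,L3; from [0,0,0]:
L1 α=5/7: [940/7, 205/7, 450/7]
L2 α=1/2: [1023/7, 260/7, 1311/14]
L3 α=3/4: [1635/14, 3599/28, 2109/56]
rounded: [117, 129, 38]

(0,0) stack=L1,L2,L3,L4; from [0,0,0]:
after L1 α=5/7: [940/7, 205/7, 450/7]
after L2 α=1/2: [1023/7, 260/7, 1311/14]
after L3 α=3/4: [1635/14, 3599/28, 2109/56]
after L4 α=1/2: [1635/28, 7267/56, 8717/112]
→ [58, 130, 78]

query (0,0) [L1,L2] — begin 0,0,0
+L1 (α=5/7) → [940/7, 205/7, 450/7]
+L2 (α=1/2) → [1023/7, 260/7, 1311/14]
→ [146, 37, 94]


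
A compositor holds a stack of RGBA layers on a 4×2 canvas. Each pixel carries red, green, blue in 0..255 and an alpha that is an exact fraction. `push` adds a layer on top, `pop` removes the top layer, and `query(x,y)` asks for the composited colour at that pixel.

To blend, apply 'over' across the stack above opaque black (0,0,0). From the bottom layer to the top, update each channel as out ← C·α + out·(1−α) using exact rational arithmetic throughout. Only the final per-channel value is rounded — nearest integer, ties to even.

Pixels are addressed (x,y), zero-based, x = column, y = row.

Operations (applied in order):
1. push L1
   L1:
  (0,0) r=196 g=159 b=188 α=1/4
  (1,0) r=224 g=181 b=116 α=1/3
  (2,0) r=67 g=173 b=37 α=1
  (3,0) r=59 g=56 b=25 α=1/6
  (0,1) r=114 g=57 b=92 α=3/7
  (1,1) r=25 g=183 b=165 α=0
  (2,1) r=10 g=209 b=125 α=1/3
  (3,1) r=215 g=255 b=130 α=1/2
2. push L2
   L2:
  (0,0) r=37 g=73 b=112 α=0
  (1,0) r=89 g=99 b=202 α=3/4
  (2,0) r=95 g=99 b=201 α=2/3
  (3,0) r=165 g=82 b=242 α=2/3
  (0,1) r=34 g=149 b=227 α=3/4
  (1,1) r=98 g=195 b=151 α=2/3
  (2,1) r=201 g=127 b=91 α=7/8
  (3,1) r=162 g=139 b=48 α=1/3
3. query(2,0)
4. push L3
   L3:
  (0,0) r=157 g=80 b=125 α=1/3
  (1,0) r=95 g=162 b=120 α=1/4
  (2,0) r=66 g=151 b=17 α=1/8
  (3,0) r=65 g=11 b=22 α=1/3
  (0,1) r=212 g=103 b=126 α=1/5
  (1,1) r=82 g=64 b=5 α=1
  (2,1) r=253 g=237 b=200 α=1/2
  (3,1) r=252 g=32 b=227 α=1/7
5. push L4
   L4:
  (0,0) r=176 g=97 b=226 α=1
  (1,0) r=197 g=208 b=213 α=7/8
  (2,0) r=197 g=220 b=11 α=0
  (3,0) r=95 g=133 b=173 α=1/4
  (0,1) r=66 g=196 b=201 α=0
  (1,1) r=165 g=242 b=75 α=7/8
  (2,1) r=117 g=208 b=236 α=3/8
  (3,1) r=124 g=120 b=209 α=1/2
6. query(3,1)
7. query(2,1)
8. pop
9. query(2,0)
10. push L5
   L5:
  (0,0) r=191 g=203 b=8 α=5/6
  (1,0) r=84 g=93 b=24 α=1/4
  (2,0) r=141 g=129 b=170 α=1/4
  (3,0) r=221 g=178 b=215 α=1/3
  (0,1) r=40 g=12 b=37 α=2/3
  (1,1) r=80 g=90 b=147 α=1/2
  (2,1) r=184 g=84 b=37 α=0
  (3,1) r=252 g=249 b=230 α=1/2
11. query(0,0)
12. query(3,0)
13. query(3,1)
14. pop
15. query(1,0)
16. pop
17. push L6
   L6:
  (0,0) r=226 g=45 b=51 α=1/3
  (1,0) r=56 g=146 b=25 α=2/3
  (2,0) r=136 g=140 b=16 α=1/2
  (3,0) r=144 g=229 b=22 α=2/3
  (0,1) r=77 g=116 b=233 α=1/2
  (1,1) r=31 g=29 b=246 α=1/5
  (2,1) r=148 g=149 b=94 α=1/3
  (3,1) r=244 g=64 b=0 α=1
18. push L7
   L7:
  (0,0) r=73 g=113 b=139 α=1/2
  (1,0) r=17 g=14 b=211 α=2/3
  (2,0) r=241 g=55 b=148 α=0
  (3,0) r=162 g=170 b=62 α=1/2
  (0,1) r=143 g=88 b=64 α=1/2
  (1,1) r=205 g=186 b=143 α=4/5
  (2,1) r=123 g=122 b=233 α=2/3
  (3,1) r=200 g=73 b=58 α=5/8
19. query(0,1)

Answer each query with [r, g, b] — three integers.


at x=2,y=0 over L1,L2:
after L1 α=1: [67, 173, 37]
after L2 α=2/3: [257/3, 371/3, 439/3]
= [86, 124, 146]

at x=3,y=1 over L1,L2,L3,L4:
L1 α=1/2: [215/2, 255/2, 65]
L2 α=1/3: [377/3, 394/3, 178/3]
L3 α=1/7: [1006/7, 820/7, 583/7]
L4 α=1/2: [937/7, 830/7, 1023/7]
= [134, 119, 146]

at x=2,y=1 over L1,L2,L3,L4:
after L1 α=1/3: [10/3, 209/3, 125/3]
after L2 α=7/8: [4231/24, 719/6, 509/6]
after L3 α=1/2: [10303/48, 2141/12, 1709/12]
after L4 α=3/8: [68363/384, 18193/96, 17041/96]
= [178, 190, 178]

at x=2,y=0 over L1,L2,L3:
after L1 α=1: [67, 173, 37]
after L2 α=2/3: [257/3, 371/3, 439/3]
after L3 α=1/8: [1997/24, 1525/12, 781/6]
rounded: [83, 127, 130]

at x=0,y=0 over L1,L2,L3,L5:
L1 α=1/4: [49, 159/4, 47]
L2 α=0: [49, 159/4, 47]
L3 α=1/3: [85, 319/6, 73]
L5 α=5/6: [520/3, 6409/36, 113/6]
rounded: [173, 178, 19]

(3,0) stack=L1,L2,L3,L5; from [0,0,0]:
+L1 (α=1/6) → [59/6, 28/3, 25/6]
+L2 (α=2/3) → [2039/18, 520/9, 2929/18]
+L3 (α=1/3) → [2624/27, 1139/27, 3127/27]
+L5 (α=1/3) → [11215/81, 7084/81, 12059/81]
= [138, 87, 149]

(3,1) stack=L1,L2,L3,L5; from [0,0,0]:
after L1 α=1/2: [215/2, 255/2, 65]
after L2 α=1/3: [377/3, 394/3, 178/3]
after L3 α=1/7: [1006/7, 820/7, 583/7]
after L5 α=1/2: [1385/7, 2563/14, 2193/14]
= [198, 183, 157]

at x=1,y=0 over L1,L2,L3:
L1 α=1/3: [224/3, 181/3, 116/3]
L2 α=3/4: [1025/12, 268/3, 967/6]
L3 α=1/4: [1405/16, 215/2, 1207/8]
rounded: [88, 108, 151]

query (0,1) [L1,L2,L6,L7] — begin 0,0,0
after L1 α=3/7: [342/7, 171/7, 276/7]
after L2 α=3/4: [264/7, 825/7, 5043/28]
after L6 α=1/2: [803/14, 1637/14, 11567/56]
after L7 α=1/2: [2805/28, 2869/28, 15151/112]
= [100, 102, 135]


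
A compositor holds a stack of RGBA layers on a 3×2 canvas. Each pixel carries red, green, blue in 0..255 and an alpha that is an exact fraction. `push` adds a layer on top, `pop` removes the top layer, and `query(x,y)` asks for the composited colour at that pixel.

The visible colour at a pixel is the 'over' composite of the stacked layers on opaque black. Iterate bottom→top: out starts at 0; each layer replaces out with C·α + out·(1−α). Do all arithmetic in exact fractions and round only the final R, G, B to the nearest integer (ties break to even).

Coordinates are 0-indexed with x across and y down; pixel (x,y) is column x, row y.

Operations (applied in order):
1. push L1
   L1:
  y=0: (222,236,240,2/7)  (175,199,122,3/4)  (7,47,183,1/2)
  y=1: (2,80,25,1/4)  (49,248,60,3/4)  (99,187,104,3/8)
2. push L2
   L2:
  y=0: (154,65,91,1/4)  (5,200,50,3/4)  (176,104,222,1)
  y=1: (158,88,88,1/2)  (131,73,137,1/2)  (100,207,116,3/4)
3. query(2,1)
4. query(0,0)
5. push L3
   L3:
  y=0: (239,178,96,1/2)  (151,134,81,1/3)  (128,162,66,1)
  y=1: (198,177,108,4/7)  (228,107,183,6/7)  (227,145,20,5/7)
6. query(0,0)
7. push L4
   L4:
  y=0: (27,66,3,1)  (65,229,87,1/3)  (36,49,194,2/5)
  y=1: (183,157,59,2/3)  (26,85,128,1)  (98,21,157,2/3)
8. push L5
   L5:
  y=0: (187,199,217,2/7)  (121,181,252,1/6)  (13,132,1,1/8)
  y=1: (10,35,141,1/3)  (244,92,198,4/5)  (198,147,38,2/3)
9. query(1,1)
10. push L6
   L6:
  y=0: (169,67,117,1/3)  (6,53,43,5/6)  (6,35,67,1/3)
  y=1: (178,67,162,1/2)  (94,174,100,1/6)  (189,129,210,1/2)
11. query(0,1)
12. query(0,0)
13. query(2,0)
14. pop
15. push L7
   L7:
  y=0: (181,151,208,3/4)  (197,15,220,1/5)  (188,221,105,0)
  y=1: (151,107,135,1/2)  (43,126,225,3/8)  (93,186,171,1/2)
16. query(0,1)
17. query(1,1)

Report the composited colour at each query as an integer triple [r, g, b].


query (2,1) [L1,L2] — begin 0,0,0
after L1 α=3/8: [297/8, 561/8, 39]
after L2 α=3/4: [2697/32, 5529/32, 387/4]
→ [84, 173, 97]

query (0,0) [L1,L2] — begin 0,0,0
after L1 α=2/7: [444/7, 472/7, 480/7]
after L2 α=1/4: [1205/14, 1871/28, 2077/28]
= [86, 67, 74]

(0,0) stack=L1,L2,L3; from [0,0,0]:
L1 α=2/7: [444/7, 472/7, 480/7]
L2 α=1/4: [1205/14, 1871/28, 2077/28]
L3 α=1/2: [4551/28, 6855/56, 4765/56]
= [163, 122, 85]

(1,1) stack=L1,L2,L3,L4,L5; from [0,0,0]:
+L1 (α=3/4) → [147/4, 186, 45]
+L2 (α=1/2) → [671/8, 259/2, 91]
+L3 (α=6/7) → [11615/56, 1543/14, 1189/7]
+L4 (α=1) → [26, 85, 128]
+L5 (α=4/5) → [1002/5, 453/5, 184]
= [200, 91, 184]

(0,1) stack=L1,L2,L3,L4,L5,L6; from [0,0,0]:
+L1 (α=1/4) → [1/2, 20, 25/4]
+L2 (α=1/2) → [317/4, 54, 377/8]
+L3 (α=4/7) → [4119/28, 870/7, 4587/56]
+L4 (α=2/3) → [4789/28, 3068/21, 11195/168]
+L5 (α=1/3) → [1643/14, 6871/63, 23039/252]
+L6 (α=1/2) → [4135/28, 5546/63, 63863/504]
rounded: [148, 88, 127]

(0,0) stack=L1,L2,L3,L4,L5,L6; from [0,0,0]:
after L1 α=2/7: [444/7, 472/7, 480/7]
after L2 α=1/4: [1205/14, 1871/28, 2077/28]
after L3 α=1/2: [4551/28, 6855/56, 4765/56]
after L4 α=1: [27, 66, 3]
after L5 α=2/7: [509/7, 104, 449/7]
after L6 α=1/3: [2201/21, 275/3, 1717/21]
→ [105, 92, 82]

query (2,0) [L1,L2,L3,L4,L5,L6] — begin 0,0,0
after L1 α=1/2: [7/2, 47/2, 183/2]
after L2 α=1: [176, 104, 222]
after L3 α=1: [128, 162, 66]
after L4 α=2/5: [456/5, 584/5, 586/5]
after L5 α=1/8: [3257/40, 1187/10, 4107/40]
after L6 α=1/3: [3377/60, 454/5, 5447/60]
→ [56, 91, 91]

(0,1) stack=L1,L2,L3,L4,L5,L7; from [0,0,0]:
after L1 α=1/4: [1/2, 20, 25/4]
after L2 α=1/2: [317/4, 54, 377/8]
after L3 α=4/7: [4119/28, 870/7, 4587/56]
after L4 α=2/3: [4789/28, 3068/21, 11195/168]
after L5 α=1/3: [1643/14, 6871/63, 23039/252]
after L7 α=1/2: [3757/28, 6806/63, 57059/504]
rounded: [134, 108, 113]

at x=1,y=1 over L1,L2,L3,L4,L5,L7:
L1 α=3/4: [147/4, 186, 45]
L2 α=1/2: [671/8, 259/2, 91]
L3 α=6/7: [11615/56, 1543/14, 1189/7]
L4 α=1: [26, 85, 128]
L5 α=4/5: [1002/5, 453/5, 184]
L7 α=3/8: [1131/8, 831/8, 1595/8]
rounded: [141, 104, 199]


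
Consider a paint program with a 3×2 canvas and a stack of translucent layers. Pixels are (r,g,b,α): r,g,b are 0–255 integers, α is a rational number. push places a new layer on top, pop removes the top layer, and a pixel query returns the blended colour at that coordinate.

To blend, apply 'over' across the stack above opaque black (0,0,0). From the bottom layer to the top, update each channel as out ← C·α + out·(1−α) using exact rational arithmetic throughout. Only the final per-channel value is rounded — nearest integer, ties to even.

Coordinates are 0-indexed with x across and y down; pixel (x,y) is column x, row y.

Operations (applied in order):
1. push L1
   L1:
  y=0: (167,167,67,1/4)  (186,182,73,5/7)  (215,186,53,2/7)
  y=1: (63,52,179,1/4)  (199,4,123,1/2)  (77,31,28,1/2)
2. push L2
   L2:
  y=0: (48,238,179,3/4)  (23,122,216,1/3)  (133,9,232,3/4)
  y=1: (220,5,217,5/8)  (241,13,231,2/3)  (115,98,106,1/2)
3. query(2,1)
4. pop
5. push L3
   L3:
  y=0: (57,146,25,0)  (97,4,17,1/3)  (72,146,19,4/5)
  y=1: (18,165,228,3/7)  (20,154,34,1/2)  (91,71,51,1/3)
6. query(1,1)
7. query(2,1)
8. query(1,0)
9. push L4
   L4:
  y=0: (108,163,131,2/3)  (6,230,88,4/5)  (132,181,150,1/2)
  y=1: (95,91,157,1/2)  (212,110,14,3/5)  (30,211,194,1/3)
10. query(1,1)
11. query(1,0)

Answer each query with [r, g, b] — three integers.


query (2,1) [L1,L2] — begin 0,0,0
L1 α=1/2: [77/2, 31/2, 14]
L2 α=1/2: [307/4, 227/4, 60]
rounded: [77, 57, 60]

query (1,1) [L1,L3] — begin 0,0,0
L1 α=1/2: [199/2, 2, 123/2]
L3 α=1/2: [239/4, 78, 191/4]
rounded: [60, 78, 48]

(2,1) stack=L1,L3; from [0,0,0]:
+L1 (α=1/2) → [77/2, 31/2, 14]
+L3 (α=1/3) → [56, 34, 79/3]
= [56, 34, 26]

query (1,0) [L1,L3] — begin 0,0,0
after L1 α=5/7: [930/7, 130, 365/7]
after L3 α=1/3: [2539/21, 88, 283/7]
rounded: [121, 88, 40]

(1,1) stack=L1,L3,L4; from [0,0,0]:
L1 α=1/2: [199/2, 2, 123/2]
L3 α=1/2: [239/4, 78, 191/4]
L4 α=3/5: [1511/10, 486/5, 55/2]
→ [151, 97, 28]

at x=1,y=0 over L1,L3,L4:
L1 α=5/7: [930/7, 130, 365/7]
L3 α=1/3: [2539/21, 88, 283/7]
L4 α=4/5: [3043/105, 1008/5, 2747/35]
= [29, 202, 78]


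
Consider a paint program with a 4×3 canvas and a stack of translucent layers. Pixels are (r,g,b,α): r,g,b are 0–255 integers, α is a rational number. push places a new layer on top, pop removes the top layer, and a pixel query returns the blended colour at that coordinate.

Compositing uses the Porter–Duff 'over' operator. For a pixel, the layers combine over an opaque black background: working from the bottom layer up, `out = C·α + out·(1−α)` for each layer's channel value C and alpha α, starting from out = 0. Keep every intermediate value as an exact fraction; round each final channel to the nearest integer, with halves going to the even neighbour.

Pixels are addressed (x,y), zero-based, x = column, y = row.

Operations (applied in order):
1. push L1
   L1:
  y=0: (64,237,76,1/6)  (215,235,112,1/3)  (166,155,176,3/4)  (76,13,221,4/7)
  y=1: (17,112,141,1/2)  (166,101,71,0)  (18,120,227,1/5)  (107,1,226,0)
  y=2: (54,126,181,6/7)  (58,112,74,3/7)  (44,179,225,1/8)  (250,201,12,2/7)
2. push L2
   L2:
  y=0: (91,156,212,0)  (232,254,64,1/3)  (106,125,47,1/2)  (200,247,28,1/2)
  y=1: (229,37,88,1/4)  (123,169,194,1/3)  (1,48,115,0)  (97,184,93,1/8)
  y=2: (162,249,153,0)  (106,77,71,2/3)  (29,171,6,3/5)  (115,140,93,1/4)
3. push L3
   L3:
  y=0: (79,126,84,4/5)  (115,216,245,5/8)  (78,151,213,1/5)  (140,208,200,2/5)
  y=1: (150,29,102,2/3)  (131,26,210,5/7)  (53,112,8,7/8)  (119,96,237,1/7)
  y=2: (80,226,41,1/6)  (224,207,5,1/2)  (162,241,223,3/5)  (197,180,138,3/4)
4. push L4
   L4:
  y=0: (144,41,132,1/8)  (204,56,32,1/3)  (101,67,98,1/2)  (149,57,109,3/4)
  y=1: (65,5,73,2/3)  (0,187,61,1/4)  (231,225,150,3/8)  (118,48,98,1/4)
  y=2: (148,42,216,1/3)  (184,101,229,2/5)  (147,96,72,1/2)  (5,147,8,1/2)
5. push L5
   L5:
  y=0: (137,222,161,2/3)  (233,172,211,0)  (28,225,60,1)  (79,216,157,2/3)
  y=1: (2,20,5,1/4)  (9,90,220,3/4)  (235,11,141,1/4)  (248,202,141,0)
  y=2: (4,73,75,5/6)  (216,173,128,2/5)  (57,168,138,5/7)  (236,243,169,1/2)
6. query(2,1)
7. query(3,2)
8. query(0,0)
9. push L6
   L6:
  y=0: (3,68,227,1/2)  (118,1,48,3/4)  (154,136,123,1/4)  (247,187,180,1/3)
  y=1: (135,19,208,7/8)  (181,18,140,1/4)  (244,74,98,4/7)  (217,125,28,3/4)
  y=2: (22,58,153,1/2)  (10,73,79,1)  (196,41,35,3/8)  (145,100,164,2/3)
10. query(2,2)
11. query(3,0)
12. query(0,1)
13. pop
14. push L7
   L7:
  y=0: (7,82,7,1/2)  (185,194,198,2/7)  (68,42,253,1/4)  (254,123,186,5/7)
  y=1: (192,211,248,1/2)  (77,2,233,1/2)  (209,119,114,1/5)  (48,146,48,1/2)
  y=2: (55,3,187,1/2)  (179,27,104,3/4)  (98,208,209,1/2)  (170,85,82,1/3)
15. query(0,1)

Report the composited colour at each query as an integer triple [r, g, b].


at x=2,y=1 over L1,L2,L3,L4,L5:
L1 α=1/5: [18/5, 24, 227/5]
L2 α=0: [18/5, 24, 227/5]
L3 α=7/8: [1873/40, 101, 507/40]
L4 α=3/8: [7417/64, 295/2, 4107/64]
L5 α=1/4: [37291/256, 907/8, 21345/256]
rounded: [146, 113, 83]

(3,2) stack=L1,L2,L3,L4,L5; from [0,0,0]:
after L1 α=2/7: [500/7, 402/7, 24/7]
after L2 α=1/4: [2305/28, 1093/14, 723/28]
after L3 α=3/4: [18853/112, 8653/56, 12315/112]
after L4 α=1/2: [19413/224, 16885/112, 13211/224]
after L5 α=1/2: [72277/448, 44101/224, 51067/448]
= [161, 197, 114]

query (0,0) [L1,L2,L3,L4,L5] — begin 0,0,0
after L1 α=1/6: [32/3, 79/2, 38/3]
after L2 α=0: [32/3, 79/2, 38/3]
after L3 α=4/5: [196/3, 1087/10, 1046/15]
after L4 α=1/8: [451/6, 8019/80, 4651/60]
after L5 α=2/3: [2095/18, 14513/80, 23971/180]
rounded: [116, 181, 133]

query (2,2) [L1,L2,L3,L4,L5,L6] — begin 0,0,0
+L1 (α=1/8) → [11/2, 179/8, 225/8]
+L2 (α=3/5) → [98/5, 2231/20, 297/20]
+L3 (α=3/5) → [2626/25, 9461/50, 6987/50]
+L4 (α=1/2) → [6301/50, 14261/100, 10587/100]
+L5 (α=5/7) → [1918/25, 56261/350, 6441/50]
+L6 (α=3/8) → [2429/20, 64871/560, 7491/80]
= [121, 116, 94]

query (3,0) [L1,L2,L3,L4,L5,L6] — begin 0,0,0
L1 α=4/7: [304/7, 52/7, 884/7]
L2 α=1/2: [852/7, 1781/14, 540/7]
L3 α=2/5: [4516/35, 11167/70, 884/7]
L4 α=3/4: [20161/140, 23137/280, 3173/28]
L5 α=2/3: [42281/420, 144097/840, 11965/84]
L6 α=1/3: [94151/630, 222637/1260, 19525/126]
= [149, 177, 155]

query (0,1) [L1,L2,L3,L4,L5,L6] — begin 0,0,0
L1 α=1/2: [17/2, 56, 141/2]
L2 α=1/4: [509/8, 205/4, 599/8]
L3 α=2/3: [2909/24, 437/12, 2231/24]
L4 α=2/3: [6029/72, 557/36, 5735/72]
L5 α=1/4: [6077/96, 797/48, 5855/96]
L6 α=7/8: [96797/768, 7181/384, 145631/768]
= [126, 19, 190]

(0,1) stack=L1,L2,L3,L4,L5,L7; from [0,0,0]:
+L1 (α=1/2) → [17/2, 56, 141/2]
+L2 (α=1/4) → [509/8, 205/4, 599/8]
+L3 (α=2/3) → [2909/24, 437/12, 2231/24]
+L4 (α=2/3) → [6029/72, 557/36, 5735/72]
+L5 (α=1/4) → [6077/96, 797/48, 5855/96]
+L7 (α=1/2) → [24509/192, 10925/96, 29663/192]
rounded: [128, 114, 154]


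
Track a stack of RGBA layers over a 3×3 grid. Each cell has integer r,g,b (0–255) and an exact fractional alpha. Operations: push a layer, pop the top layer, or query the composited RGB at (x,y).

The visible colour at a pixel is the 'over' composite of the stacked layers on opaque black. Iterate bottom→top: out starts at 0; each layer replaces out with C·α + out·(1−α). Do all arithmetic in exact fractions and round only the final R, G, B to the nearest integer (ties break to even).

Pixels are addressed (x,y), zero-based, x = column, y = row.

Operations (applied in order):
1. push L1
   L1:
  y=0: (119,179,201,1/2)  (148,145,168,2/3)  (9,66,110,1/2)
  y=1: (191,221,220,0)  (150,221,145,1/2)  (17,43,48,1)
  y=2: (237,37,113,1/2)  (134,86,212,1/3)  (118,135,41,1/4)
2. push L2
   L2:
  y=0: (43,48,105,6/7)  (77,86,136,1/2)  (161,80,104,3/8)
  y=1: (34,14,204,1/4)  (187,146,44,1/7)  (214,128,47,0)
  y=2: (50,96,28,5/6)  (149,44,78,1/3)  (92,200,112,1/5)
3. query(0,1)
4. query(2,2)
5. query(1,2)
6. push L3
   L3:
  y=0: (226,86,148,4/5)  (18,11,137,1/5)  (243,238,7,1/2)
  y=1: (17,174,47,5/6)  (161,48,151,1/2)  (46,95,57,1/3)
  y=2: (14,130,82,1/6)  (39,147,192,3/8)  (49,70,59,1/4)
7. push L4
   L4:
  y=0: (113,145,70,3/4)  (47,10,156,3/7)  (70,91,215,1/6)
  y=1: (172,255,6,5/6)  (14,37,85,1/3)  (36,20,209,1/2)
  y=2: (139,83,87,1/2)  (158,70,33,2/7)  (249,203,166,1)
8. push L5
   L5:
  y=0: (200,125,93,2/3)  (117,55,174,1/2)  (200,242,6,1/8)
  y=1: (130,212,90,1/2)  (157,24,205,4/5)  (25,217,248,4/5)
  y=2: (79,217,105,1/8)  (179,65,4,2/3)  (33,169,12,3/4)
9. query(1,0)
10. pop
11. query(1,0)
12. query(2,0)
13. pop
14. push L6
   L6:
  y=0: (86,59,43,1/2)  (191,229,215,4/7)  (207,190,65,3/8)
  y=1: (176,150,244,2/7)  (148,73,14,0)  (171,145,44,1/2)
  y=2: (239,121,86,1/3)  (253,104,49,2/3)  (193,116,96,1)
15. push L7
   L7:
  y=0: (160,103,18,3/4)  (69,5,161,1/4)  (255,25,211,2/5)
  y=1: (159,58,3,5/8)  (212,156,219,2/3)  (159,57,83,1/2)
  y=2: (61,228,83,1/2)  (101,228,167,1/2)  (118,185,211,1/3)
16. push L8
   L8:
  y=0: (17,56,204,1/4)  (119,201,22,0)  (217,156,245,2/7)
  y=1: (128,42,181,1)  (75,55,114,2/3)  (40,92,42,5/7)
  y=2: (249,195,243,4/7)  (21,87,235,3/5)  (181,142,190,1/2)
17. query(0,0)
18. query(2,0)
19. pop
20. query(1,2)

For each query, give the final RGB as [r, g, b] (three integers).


(0,1) stack=L1,L2; from [0,0,0]:
after L1 α=0: [0, 0, 0]
after L2 α=1/4: [17/2, 7/2, 51]
= [8, 4, 51]

(2,2) stack=L1,L2; from [0,0,0]:
L1 α=1/4: [59/2, 135/4, 41/4]
L2 α=1/5: [42, 67, 153/5]
rounded: [42, 67, 31]

query (1,2) [L1,L2] — begin 0,0,0
after L1 α=1/3: [134/3, 86/3, 212/3]
after L2 α=1/3: [715/9, 304/9, 658/9]
→ [79, 34, 73]

at x=1,y=0 over L1,L2,L3,L4,L5:
after L1 α=2/3: [296/3, 290/3, 112]
after L2 α=1/2: [527/6, 274/3, 124]
after L3 α=1/5: [1108/15, 1129/15, 633/5]
after L4 α=3/7: [6547/105, 4966/105, 696/5]
after L5 α=1/2: [9416/105, 10741/210, 783/5]
rounded: [90, 51, 157]

query (1,0) [L1,L2,L3,L4] — begin 0,0,0
after L1 α=2/3: [296/3, 290/3, 112]
after L2 α=1/2: [527/6, 274/3, 124]
after L3 α=1/5: [1108/15, 1129/15, 633/5]
after L4 α=3/7: [6547/105, 4966/105, 696/5]
rounded: [62, 47, 139]

at x=2,y=0 over L1,L2,L3,L4:
after L1 α=1/2: [9/2, 33, 55]
after L2 α=3/8: [1011/16, 405/8, 587/8]
after L3 α=1/2: [4899/32, 2309/16, 643/16]
after L4 α=1/6: [26735/192, 13001/96, 6655/96]
rounded: [139, 135, 69]

(0,0) stack=L1,L2,L3,L6,L7,L8; from [0,0,0]:
+L1 (α=1/2) → [119/2, 179/2, 201/2]
+L2 (α=6/7) → [635/14, 755/14, 1461/14]
+L3 (α=4/5) → [13291/70, 5571/70, 9749/70]
+L6 (α=1/2) → [19311/140, 9701/140, 12759/140]
+L7 (α=3/4) → [86511/560, 52961/560, 20319/560]
+L8 (α=1/4) → [269053/2240, 190243/2240, 175197/2240]
rounded: [120, 85, 78]

query (2,0) [L1,L2,L3,L6,L7,L8] — begin 0,0,0
after L1 α=1/2: [9/2, 33, 55]
after L2 α=3/8: [1011/16, 405/8, 587/8]
after L3 α=1/2: [4899/32, 2309/16, 643/16]
after L6 α=3/8: [44367/256, 20665/128, 6335/128]
after L7 α=2/5: [263661/1280, 13679/128, 73021/640]
after L8 α=2/7: [374765/1792, 108331/896, 135741/896]
rounded: [209, 121, 151]

at x=1,y=2 over L1,L2,L3,L6,L7:
after L1 α=1/3: [134/3, 86/3, 212/3]
after L2 α=1/3: [715/9, 304/9, 658/9]
after L3 α=3/8: [1157/18, 5489/72, 4237/36]
after L6 α=2/3: [10265/54, 20465/216, 7765/108]
after L7 α=1/2: [15719/108, 69713/432, 25801/216]
rounded: [146, 161, 119]


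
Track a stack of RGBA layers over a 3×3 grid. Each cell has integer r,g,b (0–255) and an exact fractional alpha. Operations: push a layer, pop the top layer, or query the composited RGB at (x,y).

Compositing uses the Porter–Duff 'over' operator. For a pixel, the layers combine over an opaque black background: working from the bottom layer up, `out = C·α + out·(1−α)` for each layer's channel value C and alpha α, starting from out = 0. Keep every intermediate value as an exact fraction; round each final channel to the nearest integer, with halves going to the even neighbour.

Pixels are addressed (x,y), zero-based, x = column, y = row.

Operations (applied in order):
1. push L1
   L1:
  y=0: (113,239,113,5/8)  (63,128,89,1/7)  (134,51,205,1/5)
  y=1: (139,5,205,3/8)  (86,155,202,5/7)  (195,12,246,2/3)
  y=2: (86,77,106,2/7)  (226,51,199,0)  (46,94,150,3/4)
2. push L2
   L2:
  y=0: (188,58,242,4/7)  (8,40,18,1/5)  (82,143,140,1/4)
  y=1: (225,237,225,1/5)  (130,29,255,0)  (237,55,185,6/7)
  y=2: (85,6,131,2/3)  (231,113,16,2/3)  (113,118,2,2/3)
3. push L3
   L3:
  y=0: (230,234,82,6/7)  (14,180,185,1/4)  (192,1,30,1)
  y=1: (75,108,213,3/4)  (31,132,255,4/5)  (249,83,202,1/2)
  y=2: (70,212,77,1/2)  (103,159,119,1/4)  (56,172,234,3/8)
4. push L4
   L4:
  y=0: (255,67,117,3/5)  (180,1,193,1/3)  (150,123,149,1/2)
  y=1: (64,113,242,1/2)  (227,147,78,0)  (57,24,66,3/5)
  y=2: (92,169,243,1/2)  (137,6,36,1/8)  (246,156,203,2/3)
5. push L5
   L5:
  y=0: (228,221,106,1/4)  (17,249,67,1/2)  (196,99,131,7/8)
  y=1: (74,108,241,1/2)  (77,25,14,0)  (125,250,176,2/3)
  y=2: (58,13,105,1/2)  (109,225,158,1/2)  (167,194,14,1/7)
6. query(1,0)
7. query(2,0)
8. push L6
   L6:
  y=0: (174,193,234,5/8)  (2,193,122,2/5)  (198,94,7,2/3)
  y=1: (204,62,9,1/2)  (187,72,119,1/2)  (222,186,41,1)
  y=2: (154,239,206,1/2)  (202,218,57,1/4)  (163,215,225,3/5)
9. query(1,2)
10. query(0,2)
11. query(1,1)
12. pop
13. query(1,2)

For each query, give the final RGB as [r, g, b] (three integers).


(1,0) stack=L1,L2,L3,L4,L5; from [0,0,0]:
L1 α=1/7: [9, 128/7, 89/7]
L2 α=1/5: [44/5, 792/35, 482/35]
L3 α=1/4: [101/10, 2169/35, 7921/140]
L4 α=1/3: [1001/15, 4373/105, 21431/210]
L5 α=1/2: [628/15, 15259/105, 35501/420]
rounded: [42, 145, 85]

query (2,0) [L1,L2,L3,L4,L5] — begin 0,0,0
after L1 α=1/5: [134/5, 51/5, 41]
after L2 α=1/4: [203/5, 217/5, 263/4]
after L3 α=1: [192, 1, 30]
after L4 α=1/2: [171, 62, 179/2]
after L5 α=7/8: [1543/8, 755/8, 2013/16]
→ [193, 94, 126]

at x=1,y=2 over L1,L2,L3,L4,L5,L6:
L1 α=0: [0, 0, 0]
L2 α=2/3: [154, 226/3, 32/3]
L3 α=1/4: [565/4, 385/4, 151/4]
L4 α=1/8: [4503/32, 2719/32, 1201/32]
L5 α=1/2: [7991/64, 9919/64, 6257/64]
L6 α=1/4: [36901/256, 43709/256, 22419/256]
rounded: [144, 171, 88]

query (0,2) [L1,L2,L3,L4,L5,L6] — begin 0,0,0
+L1 (α=2/7) → [172/7, 22, 212/7]
+L2 (α=2/3) → [454/7, 34/3, 682/7]
+L3 (α=1/2) → [472/7, 335/3, 1221/14]
+L4 (α=1/2) → [558/7, 421/3, 4623/28]
+L5 (α=1/2) → [482/7, 230/3, 7563/56]
+L6 (α=1/2) → [780/7, 947/6, 19099/112]
rounded: [111, 158, 171]

(1,1) stack=L1,L2,L3,L4,L5,L6; from [0,0,0]:
+L1 (α=5/7) → [430/7, 775/7, 1010/7]
+L2 (α=0) → [430/7, 775/7, 1010/7]
+L3 (α=4/5) → [1298/35, 4471/35, 1630/7]
+L4 (α=0) → [1298/35, 4471/35, 1630/7]
+L5 (α=0) → [1298/35, 4471/35, 1630/7]
+L6 (α=1/2) → [7843/70, 6991/70, 2463/14]
= [112, 100, 176]

at x=1,y=2 over L1,L2,L3,L4,L5:
after L1 α=0: [0, 0, 0]
after L2 α=2/3: [154, 226/3, 32/3]
after L3 α=1/4: [565/4, 385/4, 151/4]
after L4 α=1/8: [4503/32, 2719/32, 1201/32]
after L5 α=1/2: [7991/64, 9919/64, 6257/64]
rounded: [125, 155, 98]


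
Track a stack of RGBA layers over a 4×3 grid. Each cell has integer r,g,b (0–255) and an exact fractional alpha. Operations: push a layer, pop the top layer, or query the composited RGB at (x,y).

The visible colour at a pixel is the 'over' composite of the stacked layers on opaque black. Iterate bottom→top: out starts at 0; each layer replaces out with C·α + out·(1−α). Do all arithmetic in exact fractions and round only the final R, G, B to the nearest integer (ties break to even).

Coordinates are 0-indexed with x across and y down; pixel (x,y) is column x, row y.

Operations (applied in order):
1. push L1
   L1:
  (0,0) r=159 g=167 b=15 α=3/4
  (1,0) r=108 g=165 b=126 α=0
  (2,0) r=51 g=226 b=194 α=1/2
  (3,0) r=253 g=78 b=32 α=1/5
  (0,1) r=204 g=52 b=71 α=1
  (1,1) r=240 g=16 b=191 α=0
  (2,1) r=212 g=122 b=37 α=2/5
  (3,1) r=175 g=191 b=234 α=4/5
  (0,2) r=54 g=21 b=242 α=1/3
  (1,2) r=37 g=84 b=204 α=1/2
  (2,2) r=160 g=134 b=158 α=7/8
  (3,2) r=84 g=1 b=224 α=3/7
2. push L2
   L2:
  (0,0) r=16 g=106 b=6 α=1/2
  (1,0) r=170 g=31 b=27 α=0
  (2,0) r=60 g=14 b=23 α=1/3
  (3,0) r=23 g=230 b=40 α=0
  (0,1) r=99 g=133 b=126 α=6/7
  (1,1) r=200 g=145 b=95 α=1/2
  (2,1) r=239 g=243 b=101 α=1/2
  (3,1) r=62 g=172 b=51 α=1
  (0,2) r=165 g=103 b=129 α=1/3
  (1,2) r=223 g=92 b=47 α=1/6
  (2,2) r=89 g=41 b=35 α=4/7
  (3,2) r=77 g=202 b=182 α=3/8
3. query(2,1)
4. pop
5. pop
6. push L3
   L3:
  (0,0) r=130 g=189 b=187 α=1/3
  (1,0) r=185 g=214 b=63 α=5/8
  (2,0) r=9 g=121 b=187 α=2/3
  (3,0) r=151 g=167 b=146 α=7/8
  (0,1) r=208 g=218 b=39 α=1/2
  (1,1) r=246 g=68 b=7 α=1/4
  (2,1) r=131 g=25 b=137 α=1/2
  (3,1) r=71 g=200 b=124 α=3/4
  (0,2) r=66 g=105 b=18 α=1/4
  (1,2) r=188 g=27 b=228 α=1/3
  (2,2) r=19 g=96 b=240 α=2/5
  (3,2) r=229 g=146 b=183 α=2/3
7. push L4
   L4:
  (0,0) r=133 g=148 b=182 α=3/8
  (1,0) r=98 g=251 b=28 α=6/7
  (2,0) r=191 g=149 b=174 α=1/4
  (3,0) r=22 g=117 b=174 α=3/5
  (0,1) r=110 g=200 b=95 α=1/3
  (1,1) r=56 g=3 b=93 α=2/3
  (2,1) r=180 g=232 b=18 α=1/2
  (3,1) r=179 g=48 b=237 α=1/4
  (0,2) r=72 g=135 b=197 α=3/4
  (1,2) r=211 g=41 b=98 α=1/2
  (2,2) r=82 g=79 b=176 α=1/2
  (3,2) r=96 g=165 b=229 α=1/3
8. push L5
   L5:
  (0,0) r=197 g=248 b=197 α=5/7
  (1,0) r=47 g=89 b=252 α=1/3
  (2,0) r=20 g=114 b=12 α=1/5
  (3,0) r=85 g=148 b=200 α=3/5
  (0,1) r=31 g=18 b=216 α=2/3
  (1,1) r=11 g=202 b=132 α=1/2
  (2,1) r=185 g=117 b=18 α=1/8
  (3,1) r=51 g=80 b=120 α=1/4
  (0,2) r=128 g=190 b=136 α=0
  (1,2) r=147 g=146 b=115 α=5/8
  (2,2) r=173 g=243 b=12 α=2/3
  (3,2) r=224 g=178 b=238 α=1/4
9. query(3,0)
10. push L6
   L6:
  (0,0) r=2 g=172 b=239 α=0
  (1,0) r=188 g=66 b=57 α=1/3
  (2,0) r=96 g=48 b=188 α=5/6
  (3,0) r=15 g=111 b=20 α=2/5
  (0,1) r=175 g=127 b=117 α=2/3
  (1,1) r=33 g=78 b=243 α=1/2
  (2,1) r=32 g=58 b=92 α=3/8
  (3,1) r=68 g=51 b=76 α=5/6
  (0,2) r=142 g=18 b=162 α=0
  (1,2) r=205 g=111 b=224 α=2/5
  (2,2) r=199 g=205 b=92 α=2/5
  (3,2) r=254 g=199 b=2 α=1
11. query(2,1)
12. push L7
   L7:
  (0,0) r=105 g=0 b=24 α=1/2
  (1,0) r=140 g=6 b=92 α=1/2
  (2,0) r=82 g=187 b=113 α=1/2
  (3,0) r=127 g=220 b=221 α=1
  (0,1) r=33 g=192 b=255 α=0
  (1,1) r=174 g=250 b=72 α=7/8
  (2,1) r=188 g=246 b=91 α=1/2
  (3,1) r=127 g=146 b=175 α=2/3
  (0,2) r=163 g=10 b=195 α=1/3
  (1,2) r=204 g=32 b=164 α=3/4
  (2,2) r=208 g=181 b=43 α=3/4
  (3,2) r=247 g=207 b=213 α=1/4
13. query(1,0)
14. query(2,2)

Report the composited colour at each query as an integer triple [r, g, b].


(2,1) stack=L1,L2; from [0,0,0]:
after L1 α=2/5: [424/5, 244/5, 74/5]
after L2 α=1/2: [1619/10, 1459/10, 579/10]
= [162, 146, 58]

(3,0) stack=L3,L4,L5; from [0,0,0]:
after L3 α=7/8: [1057/8, 1169/8, 511/4]
after L4 α=3/5: [1321/20, 2573/20, 311/2]
after L5 α=3/5: [3871/50, 7013/50, 911/5]
= [77, 140, 182]

(2,1) stack=L3,L4,L5,L6; from [0,0,0]:
L3 α=1/2: [131/2, 25/2, 137/2]
L4 α=1/2: [491/4, 489/4, 173/4]
L5 α=1/8: [4177/32, 3891/32, 1283/32]
L6 α=3/8: [23957/256, 25023/256, 15247/256]
= [94, 98, 60]

(1,0) stack=L3,L4,L5,L6,L7; from [0,0,0]:
after L3 α=5/8: [925/8, 535/4, 315/8]
after L4 α=6/7: [5629/56, 937/4, 237/8]
after L5 α=1/3: [2315/28, 1115/6, 415/4]
after L6 α=1/3: [1649/14, 1313/9, 529/6]
after L7 α=1/2: [3609/28, 1367/18, 1081/12]
→ [129, 76, 90]

(2,2) stack=L3,L4,L5,L6,L7; from [0,0,0]:
L3 α=2/5: [38/5, 192/5, 96]
L4 α=1/2: [224/5, 587/10, 136]
L5 α=2/3: [1954/15, 5447/30, 160/3]
L6 α=2/5: [3944/25, 9547/50, 344/5]
L7 α=3/4: [4886/25, 36697/200, 989/20]
rounded: [195, 183, 49]


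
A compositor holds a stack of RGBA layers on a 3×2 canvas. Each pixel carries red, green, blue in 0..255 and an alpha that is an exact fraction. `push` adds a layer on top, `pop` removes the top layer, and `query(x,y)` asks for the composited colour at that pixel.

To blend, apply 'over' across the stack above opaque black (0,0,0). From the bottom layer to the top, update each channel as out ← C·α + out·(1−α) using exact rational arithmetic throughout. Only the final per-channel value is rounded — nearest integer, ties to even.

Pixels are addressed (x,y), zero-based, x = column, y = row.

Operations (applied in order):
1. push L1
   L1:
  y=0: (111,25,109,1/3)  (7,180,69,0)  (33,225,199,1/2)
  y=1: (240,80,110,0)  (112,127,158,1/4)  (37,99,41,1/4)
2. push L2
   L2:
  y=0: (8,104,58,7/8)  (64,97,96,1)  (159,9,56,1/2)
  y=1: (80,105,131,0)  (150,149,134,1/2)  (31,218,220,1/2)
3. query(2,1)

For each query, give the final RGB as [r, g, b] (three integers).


(2,1) stack=L1,L2; from [0,0,0]:
+L1 (α=1/4) → [37/4, 99/4, 41/4]
+L2 (α=1/2) → [161/8, 971/8, 921/8]
= [20, 121, 115]


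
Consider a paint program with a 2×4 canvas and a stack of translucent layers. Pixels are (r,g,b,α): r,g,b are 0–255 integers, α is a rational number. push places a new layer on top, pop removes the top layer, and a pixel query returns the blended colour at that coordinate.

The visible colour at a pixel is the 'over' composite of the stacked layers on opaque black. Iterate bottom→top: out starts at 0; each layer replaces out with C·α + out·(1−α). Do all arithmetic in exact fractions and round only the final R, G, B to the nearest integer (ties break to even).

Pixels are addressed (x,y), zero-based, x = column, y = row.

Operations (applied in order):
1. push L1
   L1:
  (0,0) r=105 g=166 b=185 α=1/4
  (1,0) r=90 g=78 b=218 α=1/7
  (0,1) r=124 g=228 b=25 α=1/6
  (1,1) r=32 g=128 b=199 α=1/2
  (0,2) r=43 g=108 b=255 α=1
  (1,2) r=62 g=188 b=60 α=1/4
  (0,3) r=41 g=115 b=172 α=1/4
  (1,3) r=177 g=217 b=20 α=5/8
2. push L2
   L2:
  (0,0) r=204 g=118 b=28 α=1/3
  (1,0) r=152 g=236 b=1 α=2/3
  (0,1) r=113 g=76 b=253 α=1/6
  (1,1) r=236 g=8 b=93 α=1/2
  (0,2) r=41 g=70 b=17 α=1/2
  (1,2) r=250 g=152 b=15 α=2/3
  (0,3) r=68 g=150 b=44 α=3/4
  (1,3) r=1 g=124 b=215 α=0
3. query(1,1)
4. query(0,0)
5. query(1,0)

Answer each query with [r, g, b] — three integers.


at x=1,y=1 over L1,L2:
L1 α=1/2: [16, 64, 199/2]
L2 α=1/2: [126, 36, 385/4]
= [126, 36, 96]

at x=0,y=0 over L1,L2:
after L1 α=1/4: [105/4, 83/2, 185/4]
after L2 α=1/3: [171/2, 67, 241/6]
→ [86, 67, 40]

query (1,0) [L1,L2] — begin 0,0,0
+L1 (α=1/7) → [90/7, 78/7, 218/7]
+L2 (α=2/3) → [2218/21, 3382/21, 232/21]
→ [106, 161, 11]


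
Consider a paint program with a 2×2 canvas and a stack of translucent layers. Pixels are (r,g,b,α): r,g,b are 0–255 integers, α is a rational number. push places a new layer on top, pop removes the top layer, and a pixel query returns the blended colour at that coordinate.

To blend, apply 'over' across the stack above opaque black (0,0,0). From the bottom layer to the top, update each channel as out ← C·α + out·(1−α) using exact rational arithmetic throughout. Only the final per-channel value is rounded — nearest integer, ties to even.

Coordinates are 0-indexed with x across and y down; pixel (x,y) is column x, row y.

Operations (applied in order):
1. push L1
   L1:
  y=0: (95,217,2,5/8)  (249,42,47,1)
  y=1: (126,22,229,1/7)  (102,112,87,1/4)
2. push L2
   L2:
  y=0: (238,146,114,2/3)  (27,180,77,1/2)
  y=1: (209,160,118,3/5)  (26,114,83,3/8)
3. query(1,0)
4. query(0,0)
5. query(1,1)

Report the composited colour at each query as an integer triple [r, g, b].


(1,0) stack=L1,L2; from [0,0,0]:
after L1 α=1: [249, 42, 47]
after L2 α=1/2: [138, 111, 62]
rounded: [138, 111, 62]

query (0,0) [L1,L2] — begin 0,0,0
after L1 α=5/8: [475/8, 1085/8, 5/4]
after L2 α=2/3: [4283/24, 3421/24, 917/12]
rounded: [178, 143, 76]

query (1,1) [L1,L2] — begin 0,0,0
after L1 α=1/4: [51/2, 28, 87/4]
after L2 α=3/8: [411/16, 241/4, 1431/32]
rounded: [26, 60, 45]


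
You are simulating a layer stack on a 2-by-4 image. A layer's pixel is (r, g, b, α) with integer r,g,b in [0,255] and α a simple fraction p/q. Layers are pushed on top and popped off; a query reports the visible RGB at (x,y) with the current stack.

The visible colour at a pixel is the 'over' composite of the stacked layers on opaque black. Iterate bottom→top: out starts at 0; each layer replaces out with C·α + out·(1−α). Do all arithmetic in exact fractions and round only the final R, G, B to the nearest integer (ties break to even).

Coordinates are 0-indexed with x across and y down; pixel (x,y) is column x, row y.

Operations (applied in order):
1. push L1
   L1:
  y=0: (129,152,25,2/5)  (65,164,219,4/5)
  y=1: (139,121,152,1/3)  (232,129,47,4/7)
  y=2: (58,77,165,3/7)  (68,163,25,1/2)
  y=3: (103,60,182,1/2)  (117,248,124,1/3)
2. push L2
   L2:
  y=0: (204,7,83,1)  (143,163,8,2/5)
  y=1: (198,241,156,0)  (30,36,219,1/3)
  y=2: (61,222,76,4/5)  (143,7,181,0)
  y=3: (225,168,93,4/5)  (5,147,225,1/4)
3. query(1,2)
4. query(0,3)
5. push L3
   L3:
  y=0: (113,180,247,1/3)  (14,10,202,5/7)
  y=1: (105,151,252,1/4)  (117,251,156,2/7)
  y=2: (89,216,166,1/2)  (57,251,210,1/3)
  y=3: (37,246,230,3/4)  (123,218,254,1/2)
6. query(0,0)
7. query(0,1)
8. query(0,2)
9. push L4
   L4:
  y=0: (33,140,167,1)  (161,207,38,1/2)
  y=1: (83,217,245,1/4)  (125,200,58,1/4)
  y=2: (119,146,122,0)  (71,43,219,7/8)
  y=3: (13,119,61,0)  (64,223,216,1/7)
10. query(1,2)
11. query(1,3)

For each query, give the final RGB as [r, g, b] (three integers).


(1,2) stack=L1,L2; from [0,0,0]:
L1 α=1/2: [34, 163/2, 25/2]
L2 α=0: [34, 163/2, 25/2]
= [34, 82, 12]

(0,3) stack=L1,L2; from [0,0,0]:
+L1 (α=1/2) → [103/2, 30, 91]
+L2 (α=4/5) → [1903/10, 702/5, 463/5]
rounded: [190, 140, 93]

(0,0) stack=L1,L2,L3; from [0,0,0]:
+L1 (α=2/5) → [258/5, 304/5, 10]
+L2 (α=1) → [204, 7, 83]
+L3 (α=1/3) → [521/3, 194/3, 413/3]
→ [174, 65, 138]

at x=0,y=1 over L1,L2,L3:
+L1 (α=1/3) → [139/3, 121/3, 152/3]
+L2 (α=0) → [139/3, 121/3, 152/3]
+L3 (α=1/4) → [61, 68, 101]
rounded: [61, 68, 101]

(0,2) stack=L1,L2,L3; from [0,0,0]:
after L1 α=3/7: [174/7, 33, 495/7]
after L2 α=4/5: [1882/35, 921/5, 2623/35]
after L3 α=1/2: [4997/70, 2001/10, 8433/70]
→ [71, 200, 120]

at x=1,y=2 over L1,L2,L3,L4:
L1 α=1/2: [34, 163/2, 25/2]
L2 α=0: [34, 163/2, 25/2]
L3 α=1/3: [125/3, 138, 235/3]
L4 α=7/8: [202/3, 439/8, 2417/12]
rounded: [67, 55, 201]

at x=1,y=3 over L1,L2,L3,L4:
+L1 (α=1/3) → [39, 248/3, 124/3]
+L2 (α=1/4) → [61/2, 395/4, 349/4]
+L3 (α=1/2) → [307/4, 1267/8, 1365/8]
+L4 (α=1/7) → [1049/14, 4693/28, 4959/28]
= [75, 168, 177]


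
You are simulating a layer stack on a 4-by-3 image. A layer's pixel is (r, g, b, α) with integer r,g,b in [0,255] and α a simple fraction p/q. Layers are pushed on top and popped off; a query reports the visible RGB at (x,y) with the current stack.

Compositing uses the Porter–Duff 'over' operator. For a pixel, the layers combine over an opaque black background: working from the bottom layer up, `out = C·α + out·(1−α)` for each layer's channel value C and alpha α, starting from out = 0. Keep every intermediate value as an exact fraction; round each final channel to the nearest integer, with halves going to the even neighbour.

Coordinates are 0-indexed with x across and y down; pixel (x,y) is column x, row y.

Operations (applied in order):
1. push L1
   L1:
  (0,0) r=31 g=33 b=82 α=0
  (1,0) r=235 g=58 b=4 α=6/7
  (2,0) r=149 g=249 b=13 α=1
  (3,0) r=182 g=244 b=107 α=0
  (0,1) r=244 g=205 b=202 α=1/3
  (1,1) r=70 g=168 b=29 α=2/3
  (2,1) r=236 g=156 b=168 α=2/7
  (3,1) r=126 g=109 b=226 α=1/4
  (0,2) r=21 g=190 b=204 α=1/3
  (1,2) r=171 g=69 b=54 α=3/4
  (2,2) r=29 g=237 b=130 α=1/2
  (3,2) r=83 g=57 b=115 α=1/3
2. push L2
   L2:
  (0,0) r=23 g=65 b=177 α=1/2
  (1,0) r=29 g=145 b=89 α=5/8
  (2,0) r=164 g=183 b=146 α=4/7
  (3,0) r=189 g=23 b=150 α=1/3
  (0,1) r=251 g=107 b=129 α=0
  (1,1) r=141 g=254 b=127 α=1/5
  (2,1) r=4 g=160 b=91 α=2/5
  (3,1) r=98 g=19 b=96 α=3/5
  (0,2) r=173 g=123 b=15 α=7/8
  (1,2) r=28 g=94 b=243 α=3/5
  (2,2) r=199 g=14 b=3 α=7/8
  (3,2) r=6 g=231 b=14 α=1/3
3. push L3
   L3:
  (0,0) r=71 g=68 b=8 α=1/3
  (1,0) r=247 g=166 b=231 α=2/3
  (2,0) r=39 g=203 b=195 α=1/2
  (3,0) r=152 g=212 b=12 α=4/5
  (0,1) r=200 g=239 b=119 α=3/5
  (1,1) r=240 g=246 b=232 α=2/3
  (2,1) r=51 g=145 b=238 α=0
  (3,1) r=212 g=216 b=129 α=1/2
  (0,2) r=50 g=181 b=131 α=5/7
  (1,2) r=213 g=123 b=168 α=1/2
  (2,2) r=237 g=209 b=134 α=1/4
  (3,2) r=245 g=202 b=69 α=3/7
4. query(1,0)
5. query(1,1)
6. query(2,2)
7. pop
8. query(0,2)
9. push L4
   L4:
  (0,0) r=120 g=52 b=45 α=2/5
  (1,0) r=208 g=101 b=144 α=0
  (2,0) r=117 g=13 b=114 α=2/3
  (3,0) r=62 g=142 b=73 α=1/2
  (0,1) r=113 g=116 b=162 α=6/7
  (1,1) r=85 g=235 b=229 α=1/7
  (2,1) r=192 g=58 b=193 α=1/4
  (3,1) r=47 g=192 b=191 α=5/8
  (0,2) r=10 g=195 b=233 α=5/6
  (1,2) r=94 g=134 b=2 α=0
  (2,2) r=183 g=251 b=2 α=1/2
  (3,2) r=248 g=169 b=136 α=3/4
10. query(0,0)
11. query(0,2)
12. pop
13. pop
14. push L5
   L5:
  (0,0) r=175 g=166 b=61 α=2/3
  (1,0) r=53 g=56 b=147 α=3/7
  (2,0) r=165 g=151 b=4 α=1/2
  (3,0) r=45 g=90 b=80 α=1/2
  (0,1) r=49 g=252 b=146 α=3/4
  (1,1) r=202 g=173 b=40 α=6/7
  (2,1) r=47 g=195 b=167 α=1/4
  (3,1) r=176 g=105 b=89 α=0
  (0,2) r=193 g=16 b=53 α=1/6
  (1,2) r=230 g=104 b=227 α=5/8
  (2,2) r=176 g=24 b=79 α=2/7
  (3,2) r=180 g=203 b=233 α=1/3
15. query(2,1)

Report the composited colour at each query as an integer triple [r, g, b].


(1,0) stack=L1,L2,L3; from [0,0,0]:
after L1 α=6/7: [1410/7, 348/7, 24/7]
after L2 α=5/8: [5245/56, 6119/56, 3187/56]
after L3 α=2/3: [32909/168, 8237/56, 29059/168]
→ [196, 147, 173]

query (1,1) [L1,L2,L3] — begin 0,0,0
after L1 α=2/3: [140/3, 112, 58/3]
after L2 α=1/5: [983/15, 702/5, 613/15]
after L3 α=2/3: [8183/45, 1054/5, 7573/45]
rounded: [182, 211, 168]

(2,2) stack=L1,L2,L3; from [0,0,0]:
+L1 (α=1/2) → [29/2, 237/2, 65]
+L2 (α=7/8) → [2815/16, 433/16, 43/4]
+L3 (α=1/4) → [12237/64, 4643/64, 665/16]
rounded: [191, 73, 42]

(0,2) stack=L1,L2; from [0,0,0]:
+L1 (α=1/3) → [7, 190/3, 68]
+L2 (α=7/8) → [609/4, 2773/24, 173/8]
rounded: [152, 116, 22]

at x=0,y=0 over L1,L2,L4:
+L1 (α=0) → [0, 0, 0]
+L2 (α=1/2) → [23/2, 65/2, 177/2]
+L4 (α=2/5) → [549/10, 403/10, 711/10]
→ [55, 40, 71]

at x=0,y=2 over L1,L2,L4:
after L1 α=1/3: [7, 190/3, 68]
after L2 α=7/8: [609/4, 2773/24, 173/8]
after L4 α=5/6: [809/24, 26173/144, 9493/48]
= [34, 182, 198]

(2,1) stack=L1,L5; from [0,0,0]:
L1 α=2/7: [472/7, 312/7, 48]
L5 α=1/4: [1745/28, 2301/28, 311/4]
→ [62, 82, 78]


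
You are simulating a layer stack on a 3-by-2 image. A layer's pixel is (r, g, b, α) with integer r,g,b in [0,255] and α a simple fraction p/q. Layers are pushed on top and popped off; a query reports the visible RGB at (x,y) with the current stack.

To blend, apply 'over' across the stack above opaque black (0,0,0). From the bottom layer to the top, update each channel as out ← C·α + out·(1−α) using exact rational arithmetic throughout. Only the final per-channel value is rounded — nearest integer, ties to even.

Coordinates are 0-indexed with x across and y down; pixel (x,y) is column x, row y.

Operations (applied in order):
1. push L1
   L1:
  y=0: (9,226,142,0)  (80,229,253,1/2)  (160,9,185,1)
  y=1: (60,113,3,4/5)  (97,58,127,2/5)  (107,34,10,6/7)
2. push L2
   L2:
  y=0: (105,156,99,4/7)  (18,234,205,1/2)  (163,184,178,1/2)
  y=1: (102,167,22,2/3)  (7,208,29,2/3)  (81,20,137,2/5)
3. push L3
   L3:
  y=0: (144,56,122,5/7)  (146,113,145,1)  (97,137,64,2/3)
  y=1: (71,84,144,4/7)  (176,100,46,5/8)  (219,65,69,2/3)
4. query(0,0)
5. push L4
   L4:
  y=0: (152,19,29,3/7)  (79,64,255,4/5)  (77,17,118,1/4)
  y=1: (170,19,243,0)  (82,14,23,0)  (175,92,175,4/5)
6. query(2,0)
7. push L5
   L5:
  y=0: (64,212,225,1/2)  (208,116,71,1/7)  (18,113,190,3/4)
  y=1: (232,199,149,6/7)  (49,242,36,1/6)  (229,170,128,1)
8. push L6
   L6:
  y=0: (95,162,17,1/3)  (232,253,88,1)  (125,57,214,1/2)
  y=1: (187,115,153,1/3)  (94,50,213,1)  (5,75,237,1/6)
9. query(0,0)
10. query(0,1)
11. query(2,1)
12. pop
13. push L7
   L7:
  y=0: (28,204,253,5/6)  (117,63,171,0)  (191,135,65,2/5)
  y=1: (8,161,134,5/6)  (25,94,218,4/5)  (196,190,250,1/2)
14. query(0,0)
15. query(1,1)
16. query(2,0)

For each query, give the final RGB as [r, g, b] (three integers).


(0,0) stack=L1,L2,L3; from [0,0,0]:
L1 α=0: [0, 0, 0]
L2 α=4/7: [60, 624/7, 396/7]
L3 α=5/7: [120, 3208/49, 5062/49]
→ [120, 65, 103]

query (2,0) [L1,L2,L3,L4] — begin 0,0,0
+L1 (α=1) → [160, 9, 185]
+L2 (α=1/2) → [323/2, 193/2, 363/2]
+L3 (α=2/3) → [237/2, 247/2, 619/6]
+L4 (α=1/4) → [865/8, 775/8, 855/8]
→ [108, 97, 107]

query (0,0) [L1,L2,L3,L4,L5,L6] — begin 0,0,0
L1 α=0: [0, 0, 0]
L2 α=4/7: [60, 624/7, 396/7]
L3 α=5/7: [120, 3208/49, 5062/49]
L4 α=3/7: [936/7, 15625/343, 24511/343]
L5 α=1/2: [692/7, 88341/686, 50843/343]
L6 α=1/3: [683/7, 47969/343, 35839/343]
= [98, 140, 104]

(0,1) stack=L1,L2,L3,L4,L5,L6; from [0,0,0]:
L1 α=4/5: [48, 452/5, 12/5]
L2 α=2/3: [84, 2122/15, 232/15]
L3 α=4/7: [536/7, 3802/35, 3112/35]
L4 α=0: [536/7, 3802/35, 3112/35]
L5 α=6/7: [10280/49, 45592/245, 34402/245]
L6 α=1/3: [29723/147, 119359/735, 106289/735]
→ [202, 162, 145]

at x=2,y=1 over L1,L2,L3,L4,L5,L6:
after L1 α=6/7: [642/7, 204/7, 60/7]
after L2 α=2/5: [612/7, 892/35, 2098/35]
after L3 α=2/3: [1226/7, 1814/35, 6928/105]
after L4 α=4/5: [6126/35, 14694/175, 80428/525]
after L5 α=1: [229, 170, 128]
after L6 α=1/6: [575/3, 925/6, 877/6]
rounded: [192, 154, 146]

query (0,0) [L1,L2,L3,L4,L5,L7] — begin 0,0,0
after L1 α=0: [0, 0, 0]
after L2 α=4/7: [60, 624/7, 396/7]
after L3 α=5/7: [120, 3208/49, 5062/49]
after L4 α=3/7: [936/7, 15625/343, 24511/343]
after L5 α=1/2: [692/7, 88341/686, 50843/343]
after L7 α=5/6: [836/21, 262687/1372, 242369/1029]
→ [40, 191, 236]

at x=1,y=1 over L1,L2,L3,L4,L5,L7:
+L1 (α=2/5) → [194/5, 116/5, 254/5]
+L2 (α=2/3) → [88/5, 732/5, 544/15]
+L3 (α=5/8) → [583/5, 587/5, 847/20]
+L4 (α=0) → [583/5, 587/5, 847/20]
+L5 (α=1/6) → [316/3, 829/6, 991/24]
+L7 (α=4/5) → [616/15, 617/6, 21919/120]
= [41, 103, 183]

at x=2,y=0 over L1,L2,L3,L4,L5,L7:
after L1 α=1: [160, 9, 185]
after L2 α=1/2: [323/2, 193/2, 363/2]
after L3 α=2/3: [237/2, 247/2, 619/6]
after L4 α=1/4: [865/8, 775/8, 855/8]
after L5 α=3/4: [1297/32, 3487/32, 5415/32]
after L7 α=2/5: [3223/32, 19101/160, 4081/32]
= [101, 119, 128]
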